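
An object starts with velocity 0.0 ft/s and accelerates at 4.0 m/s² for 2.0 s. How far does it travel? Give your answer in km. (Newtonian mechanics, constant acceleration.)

v₀ = 0.0 ft/s × 0.3048 = 0.0 m/s
d = v₀ × t + ½ × a × t² = 0.0 × 2.0 + 0.5 × 4.0 × 2.0² = 8.0 m
d = 8.0 m / 1000.0 = 0.008 km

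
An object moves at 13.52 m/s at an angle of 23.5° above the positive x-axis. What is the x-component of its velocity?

vₓ = v cos(θ) = 13.52 × cos(23.5°) = 12.4 m/s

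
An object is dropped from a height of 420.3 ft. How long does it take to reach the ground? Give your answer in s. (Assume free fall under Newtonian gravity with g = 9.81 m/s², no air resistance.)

h = 420.3 ft × 0.3048 = 128.107 m
t = √(2h/g) = √(2 × 128.107 / 9.81) = 5.111 s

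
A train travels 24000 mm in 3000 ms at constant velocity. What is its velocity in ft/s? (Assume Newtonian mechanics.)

d = 24000 mm × 0.001 = 24.0 m
t = 3000 ms × 0.001 = 3.0 s
v = d / t = 24.0 / 3.0 = 8.0 m/s
v = 8.0 m/s / 0.3048 = 26.25 ft/s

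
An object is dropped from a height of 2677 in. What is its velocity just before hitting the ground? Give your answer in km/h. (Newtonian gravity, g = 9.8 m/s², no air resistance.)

h = 2677 in × 0.0254 = 67.9958 m
v = √(2gh) = √(2 × 9.8 × 67.9958) = 36.5064 m/s
v = 36.5064 m/s / 0.2777777777777778 = 131.4 km/h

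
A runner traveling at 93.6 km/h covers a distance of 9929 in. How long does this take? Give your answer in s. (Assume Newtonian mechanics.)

d = 9929 in × 0.0254 = 252.197 m
v = 93.6 km/h × 0.2777777777777778 = 26.0 m/s
t = d / v = 252.197 / 26.0 = 9.7 s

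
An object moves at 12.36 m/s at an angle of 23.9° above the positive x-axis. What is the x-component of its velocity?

vₓ = v cos(θ) = 12.36 × cos(23.9°) = 11.3 m/s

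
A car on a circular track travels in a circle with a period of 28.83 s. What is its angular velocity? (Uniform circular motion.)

ω = 2π/T = 2π/28.83 = 0.2179 rad/s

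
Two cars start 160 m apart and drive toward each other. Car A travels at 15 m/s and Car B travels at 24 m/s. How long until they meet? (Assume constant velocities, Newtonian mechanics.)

Combined speed: v_combined = 15 + 24 = 39 m/s
Time to meet: t = d/v_combined = 160/39 = 4.1 s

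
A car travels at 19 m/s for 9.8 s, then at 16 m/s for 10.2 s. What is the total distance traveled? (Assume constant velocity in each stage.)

d₁ = v₁t₁ = 19 × 9.8 = 186.2 m
d₂ = v₂t₂ = 16 × 10.2 = 163.2 m
d_total = 186.2 + 163.2 = 349.4 m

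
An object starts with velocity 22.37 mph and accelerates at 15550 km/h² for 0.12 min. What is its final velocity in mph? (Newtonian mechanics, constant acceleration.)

v₀ = 22.37 mph × 0.44704 = 10.0003 m/s
a = 15550 km/h² × 7.716049382716049e-05 = 1.19985 m/s²
t = 0.12 min × 60.0 = 7.2 s
v = v₀ + a × t = 10.0003 + 1.19985 × 7.2 = 18.6392 m/s
v = 18.6392 m/s / 0.44704 = 41.69 mph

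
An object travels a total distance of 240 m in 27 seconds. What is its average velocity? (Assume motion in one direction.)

v_avg = Δd / Δt = 240 / 27 = 8.89 m/s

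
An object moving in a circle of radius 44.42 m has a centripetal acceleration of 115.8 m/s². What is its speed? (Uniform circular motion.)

v = √(a_c × r) = √(115.8 × 44.42) = 71.72 m/s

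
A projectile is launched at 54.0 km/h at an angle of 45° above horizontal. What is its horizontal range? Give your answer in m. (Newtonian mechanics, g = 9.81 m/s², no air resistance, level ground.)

v₀ = 54.0 km/h × 0.2777777777777778 = 15.0 m/s
R = v₀² × sin(2θ) / g = 15.0² × sin(2 × 45°) / 9.81 = 225.0 × 1.0 / 9.81 = 22.94 m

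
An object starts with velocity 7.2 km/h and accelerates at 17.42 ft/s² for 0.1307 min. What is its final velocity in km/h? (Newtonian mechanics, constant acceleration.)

v₀ = 7.2 km/h × 0.2777777777777778 = 2.0 m/s
a = 17.42 ft/s² × 0.3048 = 5.30962 m/s²
t = 0.1307 min × 60.0 = 7.842 s
v = v₀ + a × t = 2.0 + 5.30962 × 7.842 = 43.638 m/s
v = 43.638 m/s / 0.2777777777777778 = 157.1 km/h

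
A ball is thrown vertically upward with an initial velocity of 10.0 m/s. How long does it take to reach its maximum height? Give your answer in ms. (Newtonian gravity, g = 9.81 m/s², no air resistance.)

t_up = v₀ / g = 10.0 / 9.81 = 1.01937 s
t_up = 1.01937 s / 0.001 = 1019 ms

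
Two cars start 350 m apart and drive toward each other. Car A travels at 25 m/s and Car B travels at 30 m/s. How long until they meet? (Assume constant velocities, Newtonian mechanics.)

Combined speed: v_combined = 25 + 30 = 55 m/s
Time to meet: t = d/v_combined = 350/55 = 6.36 s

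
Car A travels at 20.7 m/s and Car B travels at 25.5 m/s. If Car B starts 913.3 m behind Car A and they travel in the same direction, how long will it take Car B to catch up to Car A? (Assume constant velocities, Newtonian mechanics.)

Relative speed: v_rel = 25.5 - 20.7 = 4.8 m/s
Time to catch: t = d₀/v_rel = 913.3/4.8 = 190.27 s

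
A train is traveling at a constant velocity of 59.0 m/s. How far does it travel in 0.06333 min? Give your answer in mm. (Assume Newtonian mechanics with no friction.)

t = 0.06333 min × 60.0 = 3.7998 s
d = v × t = 59.0 × 3.7998 = 224.188 m
d = 224.188 m / 0.001 = 224200 mm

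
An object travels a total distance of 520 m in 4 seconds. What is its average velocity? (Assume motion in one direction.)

v_avg = Δd / Δt = 520 / 4 = 130.0 m/s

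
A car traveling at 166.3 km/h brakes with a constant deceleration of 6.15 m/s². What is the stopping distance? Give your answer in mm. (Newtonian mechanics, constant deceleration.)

v₀ = 166.3 km/h × 0.2777777777777778 = 46.1944 m/s
d = v₀² / (2a) = 46.1944² / (2 × 6.15) = 2133.92 / 12.3 = 173.489 m
d = 173.489 m / 0.001 = 173500 mm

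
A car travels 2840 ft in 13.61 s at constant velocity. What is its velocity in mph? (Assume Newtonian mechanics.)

d = 2840 ft × 0.3048 = 865.632 m
v = d / t = 865.632 / 13.61 = 63.6026 m/s
v = 63.6026 m/s / 0.44704 = 142.3 mph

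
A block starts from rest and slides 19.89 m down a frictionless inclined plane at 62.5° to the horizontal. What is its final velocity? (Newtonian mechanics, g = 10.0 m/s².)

a = g sin(θ) = 10.0 × sin(62.5°) = 8.8701 m/s²
v = √(2ad) = √(2 × 8.8701 × 19.89) = 18.78 m/s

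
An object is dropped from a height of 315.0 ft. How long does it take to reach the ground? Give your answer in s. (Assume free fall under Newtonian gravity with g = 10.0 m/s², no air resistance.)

h = 315.0 ft × 0.3048 = 96.012 m
t = √(2h/g) = √(2 × 96.012 / 10.0) = 4.382 s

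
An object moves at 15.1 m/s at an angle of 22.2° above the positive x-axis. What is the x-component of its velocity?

vₓ = v cos(θ) = 15.1 × cos(22.2°) = 13.98 m/s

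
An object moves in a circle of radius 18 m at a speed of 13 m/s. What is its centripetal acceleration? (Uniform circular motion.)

a_c = v²/r = 13²/18 = 169/18 = 9.39 m/s²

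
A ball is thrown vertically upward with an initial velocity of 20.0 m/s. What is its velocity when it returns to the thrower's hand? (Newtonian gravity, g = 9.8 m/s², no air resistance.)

By conservation of energy (no air resistance), the ball returns to the throw height with the same speed as launch, but directed downward.
|v_ground| = v₀ = 20.0 m/s
v_ground = 20.0 m/s (downward)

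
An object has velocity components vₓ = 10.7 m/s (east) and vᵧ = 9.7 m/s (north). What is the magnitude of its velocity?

|v| = √(vₓ² + vᵧ²) = √(10.7² + 9.7²) = √(208.58) = 14.44 m/s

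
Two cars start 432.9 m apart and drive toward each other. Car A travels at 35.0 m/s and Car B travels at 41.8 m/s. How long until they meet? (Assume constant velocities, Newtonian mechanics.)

Combined speed: v_combined = 35.0 + 41.8 = 76.8 m/s
Time to meet: t = d/v_combined = 432.9/76.8 = 5.64 s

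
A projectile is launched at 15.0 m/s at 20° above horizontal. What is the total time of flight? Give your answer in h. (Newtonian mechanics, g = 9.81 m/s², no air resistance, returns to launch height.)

T = 2 × v₀ × sin(θ) / g = 2 × 15.0 × sin(20°) / 9.81 = 2 × 15.0 × 0.34202 / 9.81 = 1.04593 s
T = 1.04593 s / 3600.0 = 0.0002905 h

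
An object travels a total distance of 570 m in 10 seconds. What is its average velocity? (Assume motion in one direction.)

v_avg = Δd / Δt = 570 / 10 = 57.0 m/s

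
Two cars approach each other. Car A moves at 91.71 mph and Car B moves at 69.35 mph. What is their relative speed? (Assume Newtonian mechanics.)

v_rel = v_A + v_B = 91.71 + 69.35 = 161.06 mph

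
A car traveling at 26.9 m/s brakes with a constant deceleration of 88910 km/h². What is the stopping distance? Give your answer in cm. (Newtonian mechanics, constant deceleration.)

a = 88910 km/h² × 7.716049382716049e-05 = 6.86034 m/s²
d = v₀² / (2a) = 26.9² / (2 × 6.86034) = 723.61 / 13.7207 = 52.7386 m
d = 52.7386 m / 0.01 = 5274 cm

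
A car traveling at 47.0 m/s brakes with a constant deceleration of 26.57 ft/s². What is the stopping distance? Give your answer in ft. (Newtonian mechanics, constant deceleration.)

a = 26.57 ft/s² × 0.3048 = 8.09854 m/s²
d = v₀² / (2a) = 47.0² / (2 × 8.09854) = 2209.0 / 16.1971 = 136.382 m
d = 136.382 m / 0.3048 = 447.4 ft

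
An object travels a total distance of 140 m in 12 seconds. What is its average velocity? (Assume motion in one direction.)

v_avg = Δd / Δt = 140 / 12 = 11.67 m/s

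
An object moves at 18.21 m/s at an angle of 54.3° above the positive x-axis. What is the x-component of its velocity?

vₓ = v cos(θ) = 18.21 × cos(54.3°) = 10.63 m/s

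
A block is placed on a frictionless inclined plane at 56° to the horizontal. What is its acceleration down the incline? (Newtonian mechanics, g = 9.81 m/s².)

a = g sin(θ) = 9.81 × sin(56°) = 9.81 × 0.829 = 8.13 m/s²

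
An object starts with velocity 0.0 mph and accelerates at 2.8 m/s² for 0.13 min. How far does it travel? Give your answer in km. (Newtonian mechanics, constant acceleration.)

v₀ = 0.0 mph × 0.44704 = 0.0 m/s
t = 0.13 min × 60.0 = 7.8 s
d = v₀ × t + ½ × a × t² = 0.0 × 7.8 + 0.5 × 2.8 × 7.8² = 85.176 m
d = 85.176 m / 1000.0 = 0.08518 km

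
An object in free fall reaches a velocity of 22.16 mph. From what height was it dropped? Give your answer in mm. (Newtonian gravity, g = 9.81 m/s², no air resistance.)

v = 22.16 mph × 0.44704 = 9.90641 m/s
h = v² / (2g) = 9.90641² / (2 × 9.81) = 5.00188 m
h = 5.00188 m / 0.001 = 5002 mm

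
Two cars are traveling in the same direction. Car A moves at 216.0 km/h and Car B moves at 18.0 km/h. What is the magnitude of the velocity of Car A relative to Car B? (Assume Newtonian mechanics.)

v_rel = |v_A - v_B| = |216.0 - 18.0| = 198.0 km/h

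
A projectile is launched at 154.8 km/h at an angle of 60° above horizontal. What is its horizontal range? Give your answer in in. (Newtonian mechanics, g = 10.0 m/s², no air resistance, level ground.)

v₀ = 154.8 km/h × 0.2777777777777778 = 43.0 m/s
R = v₀² × sin(2θ) / g = 43.0² × sin(2 × 60°) / 10.0 = 1849.0 × 0.866025 / 10.0 = 160.128 m
R = 160.128 m / 0.0254 = 6304 in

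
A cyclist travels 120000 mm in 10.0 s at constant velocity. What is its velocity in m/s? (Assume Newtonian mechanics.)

d = 120000 mm × 0.001 = 120.0 m
v = d / t = 120.0 / 10.0 = 12.0 m/s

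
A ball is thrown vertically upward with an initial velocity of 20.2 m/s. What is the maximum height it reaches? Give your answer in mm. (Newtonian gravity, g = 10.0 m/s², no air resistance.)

h_max = v₀² / (2g) = 20.2² / (2 × 10.0) = 408.04 / 20.0 = 20.402 m
h_max = 20.402 m / 0.001 = 20400 mm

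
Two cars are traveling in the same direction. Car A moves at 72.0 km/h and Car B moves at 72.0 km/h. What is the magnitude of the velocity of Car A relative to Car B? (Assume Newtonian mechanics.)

v_rel = |v_A - v_B| = |72.0 - 72.0| = 0.0 km/h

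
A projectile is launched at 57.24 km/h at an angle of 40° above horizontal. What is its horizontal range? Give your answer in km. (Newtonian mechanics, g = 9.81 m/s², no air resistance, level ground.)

v₀ = 57.24 km/h × 0.2777777777777778 = 15.9 m/s
R = v₀² × sin(2θ) / g = 15.9² × sin(2 × 40°) / 9.81 = 252.81 × 0.984808 / 9.81 = 25.3791 m
R = 25.3791 m / 1000.0 = 0.02538 km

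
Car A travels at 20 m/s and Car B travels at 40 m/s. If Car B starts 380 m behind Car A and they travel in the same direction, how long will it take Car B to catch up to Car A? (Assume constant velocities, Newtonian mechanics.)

Relative speed: v_rel = 40 - 20 = 20 m/s
Time to catch: t = d₀/v_rel = 380/20 = 19.0 s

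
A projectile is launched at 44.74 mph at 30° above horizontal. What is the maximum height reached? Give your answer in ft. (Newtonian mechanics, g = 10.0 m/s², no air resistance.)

v₀ = 44.74 mph × 0.44704 = 20.0006 m/s
H = v₀² × sin²(θ) / (2g) = 20.0006² × sin(30°)² / (2 × 10.0) = 400.024 × 0.25 / 20.0 = 5.0003 m
H = 5.0003 m / 0.3048 = 16.41 ft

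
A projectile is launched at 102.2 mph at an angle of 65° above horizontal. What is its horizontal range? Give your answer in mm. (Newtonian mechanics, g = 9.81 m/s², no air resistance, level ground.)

v₀ = 102.2 mph × 0.44704 = 45.6875 m/s
R = v₀² × sin(2θ) / g = 45.6875² × sin(2 × 65°) / 9.81 = 2087.35 × 0.766044 / 9.81 = 162.997 m
R = 162.997 m / 0.001 = 163000 mm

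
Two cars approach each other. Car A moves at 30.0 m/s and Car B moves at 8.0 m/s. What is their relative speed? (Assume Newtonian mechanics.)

v_rel = v_A + v_B = 30.0 + 8.0 = 38.0 m/s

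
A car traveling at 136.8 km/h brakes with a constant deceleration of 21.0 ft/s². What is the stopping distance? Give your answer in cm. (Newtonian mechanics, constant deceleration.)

v₀ = 136.8 km/h × 0.2777777777777778 = 38.0 m/s
a = 21.0 ft/s² × 0.3048 = 6.4008 m/s²
d = v₀² / (2a) = 38.0² / (2 × 6.4008) = 1444.0 / 12.8016 = 112.798 m
d = 112.798 m / 0.01 = 11280 cm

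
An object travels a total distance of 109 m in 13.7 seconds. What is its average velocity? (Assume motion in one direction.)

v_avg = Δd / Δt = 109 / 13.7 = 7.96 m/s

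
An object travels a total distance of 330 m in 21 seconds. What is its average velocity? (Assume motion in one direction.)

v_avg = Δd / Δt = 330 / 21 = 15.71 m/s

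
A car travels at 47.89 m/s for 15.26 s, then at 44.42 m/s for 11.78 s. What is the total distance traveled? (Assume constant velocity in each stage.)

d₁ = v₁t₁ = 47.89 × 15.26 = 730.8014 m
d₂ = v₂t₂ = 44.42 × 11.78 = 523.2676 m
d_total = 730.8014 + 523.2676 = 1254.07 m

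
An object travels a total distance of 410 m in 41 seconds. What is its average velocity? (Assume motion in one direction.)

v_avg = Δd / Δt = 410 / 41 = 10.0 m/s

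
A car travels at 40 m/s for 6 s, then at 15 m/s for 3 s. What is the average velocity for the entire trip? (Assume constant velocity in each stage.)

d₁ = v₁t₁ = 40 × 6 = 240 m
d₂ = v₂t₂ = 15 × 3 = 45 m
d_total = 285 m, t_total = 9 s
v_avg = d_total/t_total = 285/9 = 31.67 m/s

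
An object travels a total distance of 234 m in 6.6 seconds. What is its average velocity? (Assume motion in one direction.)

v_avg = Δd / Δt = 234 / 6.6 = 35.45 m/s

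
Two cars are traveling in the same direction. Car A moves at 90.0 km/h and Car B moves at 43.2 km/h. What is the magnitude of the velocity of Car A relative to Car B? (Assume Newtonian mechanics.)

v_rel = |v_A - v_B| = |90.0 - 43.2| = 46.8 km/h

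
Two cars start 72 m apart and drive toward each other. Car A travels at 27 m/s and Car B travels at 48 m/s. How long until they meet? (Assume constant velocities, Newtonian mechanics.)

Combined speed: v_combined = 27 + 48 = 75 m/s
Time to meet: t = d/v_combined = 72/75 = 0.96 s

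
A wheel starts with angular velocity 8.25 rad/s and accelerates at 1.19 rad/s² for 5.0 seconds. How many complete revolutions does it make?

θ = ω₀t + ½αt² = 8.25×5.0 + ½×1.19×5.0² = 56.125 rad
Total revolutions = θ/(2π) = 56.125/(2π) = 8.93
Complete revolutions = ⌊8.93⌋ = 8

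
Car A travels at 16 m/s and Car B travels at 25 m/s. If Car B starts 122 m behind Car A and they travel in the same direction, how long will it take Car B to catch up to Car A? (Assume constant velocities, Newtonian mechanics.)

Relative speed: v_rel = 25 - 16 = 9 m/s
Time to catch: t = d₀/v_rel = 122/9 = 13.56 s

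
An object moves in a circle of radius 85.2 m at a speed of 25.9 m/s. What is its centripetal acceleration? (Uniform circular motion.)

a_c = v²/r = 25.9²/85.2 = 670.81/85.2 = 7.87 m/s²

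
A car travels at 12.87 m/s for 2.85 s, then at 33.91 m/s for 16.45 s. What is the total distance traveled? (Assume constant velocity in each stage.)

d₁ = v₁t₁ = 12.87 × 2.85 = 36.6795 m
d₂ = v₂t₂ = 33.91 × 16.45 = 557.8195 m
d_total = 36.6795 + 557.8195 = 594.5 m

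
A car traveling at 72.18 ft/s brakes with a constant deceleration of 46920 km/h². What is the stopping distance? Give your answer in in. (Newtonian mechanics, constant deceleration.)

v₀ = 72.18 ft/s × 0.3048 = 22.0005 m/s
a = 46920 km/h² × 7.716049382716049e-05 = 3.62037 m/s²
d = v₀² / (2a) = 22.0005² / (2 × 3.62037) = 484.022 / 7.24074 = 66.847 m
d = 66.847 m / 0.0254 = 2632 in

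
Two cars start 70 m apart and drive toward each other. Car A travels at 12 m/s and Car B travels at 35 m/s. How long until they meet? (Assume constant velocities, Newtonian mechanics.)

Combined speed: v_combined = 12 + 35 = 47 m/s
Time to meet: t = d/v_combined = 70/47 = 1.49 s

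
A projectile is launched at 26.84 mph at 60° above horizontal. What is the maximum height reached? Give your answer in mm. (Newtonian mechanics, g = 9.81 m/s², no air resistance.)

v₀ = 26.84 mph × 0.44704 = 11.9986 m/s
H = v₀² × sin²(θ) / (2g) = 11.9986² × sin(60°)² / (2 × 9.81) = 143.966 × 0.75 / 19.62 = 5.50329 m
H = 5.50329 m / 0.001 = 5503 mm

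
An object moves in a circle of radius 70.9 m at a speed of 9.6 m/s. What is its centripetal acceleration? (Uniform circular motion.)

a_c = v²/r = 9.6²/70.9 = 92.16/70.9 = 1.3 m/s²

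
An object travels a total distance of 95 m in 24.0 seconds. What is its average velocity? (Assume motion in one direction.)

v_avg = Δd / Δt = 95 / 24.0 = 3.96 m/s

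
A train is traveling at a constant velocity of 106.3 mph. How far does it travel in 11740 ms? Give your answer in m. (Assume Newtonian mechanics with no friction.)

v = 106.3 mph × 0.44704 = 47.5204 m/s
t = 11740 ms × 0.001 = 11.74 s
d = v × t = 47.5204 × 11.74 = 557.9 m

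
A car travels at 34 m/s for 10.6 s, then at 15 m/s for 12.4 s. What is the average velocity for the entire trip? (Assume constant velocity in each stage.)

d₁ = v₁t₁ = 34 × 10.6 = 360.4 m
d₂ = v₂t₂ = 15 × 12.4 = 186.0 m
d_total = 546.4 m, t_total = 23.0 s
v_avg = d_total/t_total = 546.4/23.0 = 23.76 m/s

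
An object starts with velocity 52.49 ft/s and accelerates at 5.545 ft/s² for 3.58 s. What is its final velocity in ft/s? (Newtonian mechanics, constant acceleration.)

v₀ = 52.49 ft/s × 0.3048 = 15.999 m/s
a = 5.545 ft/s² × 0.3048 = 1.69012 m/s²
v = v₀ + a × t = 15.999 + 1.69012 × 3.58 = 22.0496 m/s
v = 22.0496 m/s / 0.3048 = 72.34 ft/s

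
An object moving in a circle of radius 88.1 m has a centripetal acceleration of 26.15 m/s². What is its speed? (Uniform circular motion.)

v = √(a_c × r) = √(26.15 × 88.1) = 48.0 m/s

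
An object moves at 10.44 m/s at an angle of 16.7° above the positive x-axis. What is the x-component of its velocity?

vₓ = v cos(θ) = 10.44 × cos(16.7°) = 10.0 m/s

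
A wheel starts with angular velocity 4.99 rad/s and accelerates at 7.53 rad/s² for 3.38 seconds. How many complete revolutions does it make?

θ = ω₀t + ½αt² = 4.99×3.38 + ½×7.53×3.38² = 59.879066 rad
Total revolutions = θ/(2π) = 59.879066/(2π) = 9.53
Complete revolutions = ⌊9.53⌋ = 9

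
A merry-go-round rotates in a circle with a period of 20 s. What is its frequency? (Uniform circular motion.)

f = 1/T = 1/20 = 0.05 Hz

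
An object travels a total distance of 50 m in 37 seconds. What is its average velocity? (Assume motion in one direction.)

v_avg = Δd / Δt = 50 / 37 = 1.35 m/s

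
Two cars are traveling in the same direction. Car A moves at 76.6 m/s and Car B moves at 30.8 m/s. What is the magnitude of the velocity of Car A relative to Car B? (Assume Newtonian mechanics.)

v_rel = |v_A - v_B| = |76.6 - 30.8| = 45.8 m/s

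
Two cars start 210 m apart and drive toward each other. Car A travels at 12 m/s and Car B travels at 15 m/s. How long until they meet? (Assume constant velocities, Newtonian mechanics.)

Combined speed: v_combined = 12 + 15 = 27 m/s
Time to meet: t = d/v_combined = 210/27 = 7.78 s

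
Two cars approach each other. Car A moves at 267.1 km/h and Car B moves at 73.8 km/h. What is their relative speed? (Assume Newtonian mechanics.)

v_rel = v_A + v_B = 267.1 + 73.8 = 340.9 km/h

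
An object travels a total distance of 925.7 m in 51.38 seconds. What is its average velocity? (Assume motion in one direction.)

v_avg = Δd / Δt = 925.7 / 51.38 = 18.02 m/s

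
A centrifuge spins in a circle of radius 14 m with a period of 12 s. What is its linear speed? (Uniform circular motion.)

v = 2πr/T = 2π×14/12 = 7.33 m/s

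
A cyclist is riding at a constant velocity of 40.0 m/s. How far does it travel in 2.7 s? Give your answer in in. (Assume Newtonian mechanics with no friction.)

d = v × t = 40.0 × 2.7 = 108.0 m
d = 108.0 m / 0.0254 = 4252 in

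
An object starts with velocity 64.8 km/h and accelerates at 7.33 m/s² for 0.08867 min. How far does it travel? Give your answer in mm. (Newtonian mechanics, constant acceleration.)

v₀ = 64.8 km/h × 0.2777777777777778 = 18.0 m/s
t = 0.08867 min × 60.0 = 5.3202 s
d = v₀ × t + ½ × a × t² = 18.0 × 5.3202 + 0.5 × 7.33 × 5.3202² = 199.5 m
d = 199.5 m / 0.001 = 199500 mm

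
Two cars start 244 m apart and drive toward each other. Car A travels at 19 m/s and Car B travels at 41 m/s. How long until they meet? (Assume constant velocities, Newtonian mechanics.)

Combined speed: v_combined = 19 + 41 = 60 m/s
Time to meet: t = d/v_combined = 244/60 = 4.07 s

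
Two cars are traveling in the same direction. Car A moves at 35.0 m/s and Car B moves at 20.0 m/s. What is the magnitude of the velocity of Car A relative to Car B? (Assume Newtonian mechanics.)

v_rel = |v_A - v_B| = |35.0 - 20.0| = 15.0 m/s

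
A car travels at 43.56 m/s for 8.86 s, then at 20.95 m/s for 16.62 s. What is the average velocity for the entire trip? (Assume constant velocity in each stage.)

d₁ = v₁t₁ = 43.56 × 8.86 = 385.9416 m
d₂ = v₂t₂ = 20.95 × 16.62 = 348.189 m
d_total = 734.1306 m, t_total = 25.48 s
v_avg = d_total/t_total = 734.1306/25.48 = 28.81 m/s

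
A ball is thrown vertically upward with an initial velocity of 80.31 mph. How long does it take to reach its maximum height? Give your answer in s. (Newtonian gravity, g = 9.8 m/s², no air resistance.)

v₀ = 80.31 mph × 0.44704 = 35.9018 m/s
t_up = v₀ / g = 35.9018 / 9.8 = 3.663 s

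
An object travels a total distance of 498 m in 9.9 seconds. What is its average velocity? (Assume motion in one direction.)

v_avg = Δd / Δt = 498 / 9.9 = 50.3 m/s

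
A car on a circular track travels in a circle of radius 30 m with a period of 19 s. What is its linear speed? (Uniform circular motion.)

v = 2πr/T = 2π×30/19 = 9.92 m/s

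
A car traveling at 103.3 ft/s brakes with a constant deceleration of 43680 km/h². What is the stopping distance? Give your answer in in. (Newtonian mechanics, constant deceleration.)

v₀ = 103.3 ft/s × 0.3048 = 31.4858 m/s
a = 43680 km/h² × 7.716049382716049e-05 = 3.37037 m/s²
d = v₀² / (2a) = 31.4858² / (2 × 3.37037) = 991.356 / 6.74074 = 147.069 m
d = 147.069 m / 0.0254 = 5790 in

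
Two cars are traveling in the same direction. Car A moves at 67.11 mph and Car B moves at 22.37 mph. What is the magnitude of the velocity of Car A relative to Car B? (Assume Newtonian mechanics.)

v_rel = |v_A - v_B| = |67.11 - 22.37| = 44.74 mph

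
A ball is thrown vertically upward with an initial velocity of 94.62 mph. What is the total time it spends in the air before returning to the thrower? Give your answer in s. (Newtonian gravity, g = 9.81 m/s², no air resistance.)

v₀ = 94.62 mph × 0.44704 = 42.2989 m/s
t_total = 2 × v₀ / g = 2 × 42.2989 / 9.81 = 8.624 s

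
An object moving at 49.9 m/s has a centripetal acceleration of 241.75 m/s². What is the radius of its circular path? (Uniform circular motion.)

r = v²/a_c = 49.9²/241.75 = 10.3 m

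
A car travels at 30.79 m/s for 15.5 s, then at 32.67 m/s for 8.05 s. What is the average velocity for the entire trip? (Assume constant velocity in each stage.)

d₁ = v₁t₁ = 30.79 × 15.5 = 477.245 m
d₂ = v₂t₂ = 32.67 × 8.05 = 262.9935 m
d_total = 740.2385 m, t_total = 23.55 s
v_avg = d_total/t_total = 740.2385/23.55 = 31.43 m/s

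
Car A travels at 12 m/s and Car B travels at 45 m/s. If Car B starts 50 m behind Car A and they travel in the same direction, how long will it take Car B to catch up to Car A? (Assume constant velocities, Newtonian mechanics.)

Relative speed: v_rel = 45 - 12 = 33 m/s
Time to catch: t = d₀/v_rel = 50/33 = 1.52 s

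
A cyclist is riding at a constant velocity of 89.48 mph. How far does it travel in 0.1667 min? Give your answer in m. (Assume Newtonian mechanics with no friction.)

v = 89.48 mph × 0.44704 = 40.0011 m/s
t = 0.1667 min × 60.0 = 10.002 s
d = v × t = 40.0011 × 10.002 = 400.1 m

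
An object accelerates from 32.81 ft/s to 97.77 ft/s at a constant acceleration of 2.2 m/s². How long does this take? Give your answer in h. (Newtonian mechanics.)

v₀ = 32.81 ft/s × 0.3048 = 10.0005 m/s
v = 97.77 ft/s × 0.3048 = 29.8003 m/s
t = (v - v₀) / a = (29.8003 - 10.0005) / 2.2 = 8.99991 s
t = 8.99991 s / 3600.0 = 0.0025 h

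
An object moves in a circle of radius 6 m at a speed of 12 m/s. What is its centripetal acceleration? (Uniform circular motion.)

a_c = v²/r = 12²/6 = 144/6 = 24.0 m/s²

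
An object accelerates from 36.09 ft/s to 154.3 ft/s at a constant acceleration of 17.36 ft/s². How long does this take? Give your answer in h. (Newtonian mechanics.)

v₀ = 36.09 ft/s × 0.3048 = 11.0002 m/s
v = 154.3 ft/s × 0.3048 = 47.0306 m/s
a = 17.36 ft/s² × 0.3048 = 5.29133 m/s²
t = (v - v₀) / a = (47.0306 - 11.0002) / 5.29133 = 6.80933 s
t = 6.80933 s / 3600.0 = 0.001891 h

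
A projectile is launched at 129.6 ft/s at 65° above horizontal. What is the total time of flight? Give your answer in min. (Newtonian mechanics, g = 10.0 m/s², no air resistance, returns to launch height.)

v₀ = 129.6 ft/s × 0.3048 = 39.5021 m/s
T = 2 × v₀ × sin(θ) / g = 2 × 39.5021 × sin(65°) / 10.0 = 2 × 39.5021 × 0.906308 / 10.0 = 7.16021 s
T = 7.16021 s / 60.0 = 0.1193 min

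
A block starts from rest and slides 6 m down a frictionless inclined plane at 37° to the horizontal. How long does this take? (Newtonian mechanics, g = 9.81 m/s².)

a = g sin(θ) = 9.81 × sin(37°) = 5.9038 m/s²
t = √(2d/a) = √(2 × 6 / 5.9038) = 1.43 s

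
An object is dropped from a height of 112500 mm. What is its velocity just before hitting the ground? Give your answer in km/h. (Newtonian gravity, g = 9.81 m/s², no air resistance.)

h = 112500 mm × 0.001 = 112.5 m
v = √(2gh) = √(2 × 9.81 × 112.5) = 46.9814 m/s
v = 46.9814 m/s / 0.2777777777777778 = 169.1 km/h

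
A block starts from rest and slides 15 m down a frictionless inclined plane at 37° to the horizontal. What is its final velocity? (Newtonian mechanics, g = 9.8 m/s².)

a = g sin(θ) = 9.8 × sin(37°) = 5.8978 m/s²
v = √(2ad) = √(2 × 5.8978 × 15) = 13.3 m/s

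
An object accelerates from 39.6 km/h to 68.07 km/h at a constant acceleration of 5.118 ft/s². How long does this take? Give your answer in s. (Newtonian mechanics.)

v₀ = 39.6 km/h × 0.2777777777777778 = 11.0 m/s
v = 68.07 km/h × 0.2777777777777778 = 18.9083 m/s
a = 5.118 ft/s² × 0.3048 = 1.55997 m/s²
t = (v - v₀) / a = (18.9083 - 11.0) / 1.55997 = 5.07 s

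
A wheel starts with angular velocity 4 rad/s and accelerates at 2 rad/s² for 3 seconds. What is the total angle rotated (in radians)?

θ = ω₀t + ½αt² = 4×3 + ½×2×3² = 21.0 rad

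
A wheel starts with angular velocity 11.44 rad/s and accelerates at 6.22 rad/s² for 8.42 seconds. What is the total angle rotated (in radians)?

θ = ω₀t + ½αt² = 11.44×8.42 + ½×6.22×8.42² = 316.81 rad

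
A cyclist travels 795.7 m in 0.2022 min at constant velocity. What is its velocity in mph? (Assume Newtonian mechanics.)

t = 0.2022 min × 60.0 = 12.132 s
v = d / t = 795.7 / 12.132 = 65.5869 m/s
v = 65.5869 m/s / 0.44704 = 146.7 mph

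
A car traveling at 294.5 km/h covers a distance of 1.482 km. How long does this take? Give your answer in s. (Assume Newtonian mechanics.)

d = 1.482 km × 1000.0 = 1482.0 m
v = 294.5 km/h × 0.2777777777777778 = 81.8056 m/s
t = d / v = 1482.0 / 81.8056 = 18.12 s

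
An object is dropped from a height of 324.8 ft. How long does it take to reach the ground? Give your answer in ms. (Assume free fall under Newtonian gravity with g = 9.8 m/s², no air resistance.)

h = 324.8 ft × 0.3048 = 98.999 m
t = √(2h/g) = √(2 × 98.999 / 9.8) = 4.49487 s
t = 4.49487 s / 0.001 = 4495 ms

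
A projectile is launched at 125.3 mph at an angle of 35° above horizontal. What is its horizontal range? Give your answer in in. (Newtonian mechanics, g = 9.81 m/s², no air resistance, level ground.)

v₀ = 125.3 mph × 0.44704 = 56.0141 m/s
R = v₀² × sin(2θ) / g = 56.0141² × sin(2 × 35°) / 9.81 = 3137.58 × 0.939693 / 9.81 = 300.547 m
R = 300.547 m / 0.0254 = 11830 in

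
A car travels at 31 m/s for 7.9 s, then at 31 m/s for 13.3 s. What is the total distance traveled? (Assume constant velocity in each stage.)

d₁ = v₁t₁ = 31 × 7.9 = 244.9 m
d₂ = v₂t₂ = 31 × 13.3 = 412.3 m
d_total = 244.9 + 412.3 = 657.2 m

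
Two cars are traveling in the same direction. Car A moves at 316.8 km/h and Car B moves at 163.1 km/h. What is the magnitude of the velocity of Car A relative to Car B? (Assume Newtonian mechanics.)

v_rel = |v_A - v_B| = |316.8 - 163.1| = 153.7 km/h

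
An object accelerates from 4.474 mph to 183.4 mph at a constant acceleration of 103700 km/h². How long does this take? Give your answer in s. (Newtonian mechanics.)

v₀ = 4.474 mph × 0.44704 = 2.00006 m/s
v = 183.4 mph × 0.44704 = 81.9871 m/s
a = 103700 km/h² × 7.716049382716049e-05 = 8.00154 m/s²
t = (v - v₀) / a = (81.9871 - 2.00006) / 8.00154 = 9.996 s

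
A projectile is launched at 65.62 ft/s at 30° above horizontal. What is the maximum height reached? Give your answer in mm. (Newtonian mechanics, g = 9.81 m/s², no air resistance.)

v₀ = 65.62 ft/s × 0.3048 = 20.001 m/s
H = v₀² × sin²(θ) / (2g) = 20.001² × sin(30°)² / (2 × 9.81) = 400.04 × 0.25 / 19.62 = 5.09735 m
H = 5.09735 m / 0.001 = 5097 mm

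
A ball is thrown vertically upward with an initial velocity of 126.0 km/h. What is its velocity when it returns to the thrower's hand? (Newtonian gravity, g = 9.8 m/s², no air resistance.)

By conservation of energy (no air resistance), the ball returns to the throw height with the same speed as launch, but directed downward.
|v_ground| = v₀ = 126.0 km/h
v_ground = 126.0 km/h (downward)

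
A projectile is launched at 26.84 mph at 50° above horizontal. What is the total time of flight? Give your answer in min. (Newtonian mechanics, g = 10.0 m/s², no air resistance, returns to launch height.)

v₀ = 26.84 mph × 0.44704 = 11.9986 m/s
T = 2 × v₀ × sin(θ) / g = 2 × 11.9986 × sin(50°) / 10.0 = 2 × 11.9986 × 0.766044 / 10.0 = 1.83829 s
T = 1.83829 s / 60.0 = 0.03064 min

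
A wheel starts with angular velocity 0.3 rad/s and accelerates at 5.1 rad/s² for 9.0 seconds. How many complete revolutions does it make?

θ = ω₀t + ½αt² = 0.3×9.0 + ½×5.1×9.0² = 209.25 rad
Total revolutions = θ/(2π) = 209.25/(2π) = 33.3
Complete revolutions = ⌊33.3⌋ = 33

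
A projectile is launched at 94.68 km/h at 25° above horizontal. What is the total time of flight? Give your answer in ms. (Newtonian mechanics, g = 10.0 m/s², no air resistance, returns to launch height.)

v₀ = 94.68 km/h × 0.2777777777777778 = 26.3 m/s
T = 2 × v₀ × sin(θ) / g = 2 × 26.3 × sin(25°) / 10.0 = 2 × 26.3 × 0.422618 / 10.0 = 2.22297 s
T = 2.22297 s / 0.001 = 2223 ms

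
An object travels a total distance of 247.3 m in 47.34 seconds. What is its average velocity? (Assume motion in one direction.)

v_avg = Δd / Δt = 247.3 / 47.34 = 5.22 m/s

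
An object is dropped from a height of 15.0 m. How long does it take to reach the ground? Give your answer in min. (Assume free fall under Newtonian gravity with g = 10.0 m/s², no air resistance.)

t = √(2h/g) = √(2 × 15.0 / 10.0) = 1.73205 s
t = 1.73205 s / 60.0 = 0.02887 min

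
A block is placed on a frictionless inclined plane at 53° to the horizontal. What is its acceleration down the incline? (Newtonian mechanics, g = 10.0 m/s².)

a = g sin(θ) = 10.0 × sin(53°) = 10.0 × 0.7986 = 7.99 m/s²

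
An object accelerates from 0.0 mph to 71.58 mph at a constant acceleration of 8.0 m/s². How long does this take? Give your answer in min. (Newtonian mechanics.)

v₀ = 0.0 mph × 0.44704 = 0.0 m/s
v = 71.58 mph × 0.44704 = 31.9991 m/s
t = (v - v₀) / a = (31.9991 - 0.0) / 8.0 = 3.99989 s
t = 3.99989 s / 60.0 = 0.06666 min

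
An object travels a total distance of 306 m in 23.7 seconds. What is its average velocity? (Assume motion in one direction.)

v_avg = Δd / Δt = 306 / 23.7 = 12.91 m/s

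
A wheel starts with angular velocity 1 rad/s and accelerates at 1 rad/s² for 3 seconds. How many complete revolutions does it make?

θ = ω₀t + ½αt² = 1×3 + ½×1×3² = 7.5 rad
Total revolutions = θ/(2π) = 7.5/(2π) = 1.19
Complete revolutions = ⌊1.19⌋ = 1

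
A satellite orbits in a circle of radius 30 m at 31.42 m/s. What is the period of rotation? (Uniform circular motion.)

T = 2πr/v = 2π×30/31.42 = 6.0 s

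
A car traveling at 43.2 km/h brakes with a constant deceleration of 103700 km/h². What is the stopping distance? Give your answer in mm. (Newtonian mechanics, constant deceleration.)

v₀ = 43.2 km/h × 0.2777777777777778 = 12.0 m/s
a = 103700 km/h² × 7.716049382716049e-05 = 8.00154 m/s²
d = v₀² / (2a) = 12.0² / (2 × 8.00154) = 144.0 / 16.0031 = 8.99826 m
d = 8.99826 m / 0.001 = 8998 mm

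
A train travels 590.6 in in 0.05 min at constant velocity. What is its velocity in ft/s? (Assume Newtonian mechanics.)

d = 590.6 in × 0.0254 = 15.0012 m
t = 0.05 min × 60.0 = 3.0 s
v = d / t = 15.0012 / 3.0 = 5.0004 m/s
v = 5.0004 m/s / 0.3048 = 16.41 ft/s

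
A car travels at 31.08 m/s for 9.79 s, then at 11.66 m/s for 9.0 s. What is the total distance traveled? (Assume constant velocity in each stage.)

d₁ = v₁t₁ = 31.08 × 9.79 = 304.2732 m
d₂ = v₂t₂ = 11.66 × 9.0 = 104.94 m
d_total = 304.2732 + 104.94 = 409.21 m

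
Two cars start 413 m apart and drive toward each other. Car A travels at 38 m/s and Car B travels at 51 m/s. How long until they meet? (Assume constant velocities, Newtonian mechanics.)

Combined speed: v_combined = 38 + 51 = 89 m/s
Time to meet: t = d/v_combined = 413/89 = 4.64 s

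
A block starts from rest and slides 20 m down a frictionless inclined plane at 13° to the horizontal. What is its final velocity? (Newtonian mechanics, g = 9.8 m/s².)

a = g sin(θ) = 9.8 × sin(13°) = 2.2045 m/s²
v = √(2ad) = √(2 × 2.2045 × 20) = 9.39 m/s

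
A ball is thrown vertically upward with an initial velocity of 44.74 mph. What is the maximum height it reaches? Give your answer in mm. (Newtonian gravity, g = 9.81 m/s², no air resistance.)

v₀ = 44.74 mph × 0.44704 = 20.0006 m/s
h_max = v₀² / (2g) = 20.0006² / (2 × 9.81) = 400.024 / 19.62 = 20.3886 m
h_max = 20.3886 m / 0.001 = 20390 mm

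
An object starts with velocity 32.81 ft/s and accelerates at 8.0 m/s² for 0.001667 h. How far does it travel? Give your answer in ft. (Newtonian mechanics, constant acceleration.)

v₀ = 32.81 ft/s × 0.3048 = 10.0005 m/s
t = 0.001667 h × 3600.0 = 6.0012 s
d = v₀ × t + ½ × a × t² = 10.0005 × 6.0012 + 0.5 × 8.0 × 6.0012² = 204.073 m
d = 204.073 m / 0.3048 = 669.5 ft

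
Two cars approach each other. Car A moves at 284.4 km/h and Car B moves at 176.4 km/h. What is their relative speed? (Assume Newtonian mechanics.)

v_rel = v_A + v_B = 284.4 + 176.4 = 460.8 km/h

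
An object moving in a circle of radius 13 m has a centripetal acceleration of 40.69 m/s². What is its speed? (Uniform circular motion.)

v = √(a_c × r) = √(40.69 × 13) = 23.0 m/s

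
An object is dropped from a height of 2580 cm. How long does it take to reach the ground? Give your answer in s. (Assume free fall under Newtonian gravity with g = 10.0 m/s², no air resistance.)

h = 2580 cm × 0.01 = 25.8 m
t = √(2h/g) = √(2 × 25.8 / 10.0) = 2.272 s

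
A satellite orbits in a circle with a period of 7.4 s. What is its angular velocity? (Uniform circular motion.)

ω = 2π/T = 2π/7.4 = 0.8491 rad/s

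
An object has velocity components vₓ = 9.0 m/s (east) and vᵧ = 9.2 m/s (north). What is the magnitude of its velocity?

|v| = √(vₓ² + vᵧ²) = √(9.0² + 9.2²) = √(165.64) = 12.87 m/s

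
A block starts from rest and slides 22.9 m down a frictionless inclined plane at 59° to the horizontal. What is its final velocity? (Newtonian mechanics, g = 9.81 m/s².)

a = g sin(θ) = 9.81 × sin(59°) = 8.4088 m/s²
v = √(2ad) = √(2 × 8.4088 × 22.9) = 19.62 m/s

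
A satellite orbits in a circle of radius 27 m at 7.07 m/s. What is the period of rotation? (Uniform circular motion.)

T = 2πr/v = 2π×27/7.07 = 24.0 s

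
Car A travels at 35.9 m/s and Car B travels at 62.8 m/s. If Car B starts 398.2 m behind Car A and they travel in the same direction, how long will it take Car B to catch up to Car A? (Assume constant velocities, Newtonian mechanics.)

Relative speed: v_rel = 62.8 - 35.9 = 26.9 m/s
Time to catch: t = d₀/v_rel = 398.2/26.9 = 14.8 s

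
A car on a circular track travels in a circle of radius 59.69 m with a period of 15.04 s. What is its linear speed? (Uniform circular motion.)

v = 2πr/T = 2π×59.69/15.04 = 24.94 m/s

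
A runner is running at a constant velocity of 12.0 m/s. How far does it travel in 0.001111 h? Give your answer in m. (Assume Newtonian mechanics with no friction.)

t = 0.001111 h × 3600.0 = 3.9996 s
d = v × t = 12.0 × 3.9996 = 48.0 m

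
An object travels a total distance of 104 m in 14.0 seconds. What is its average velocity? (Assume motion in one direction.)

v_avg = Δd / Δt = 104 / 14.0 = 7.43 m/s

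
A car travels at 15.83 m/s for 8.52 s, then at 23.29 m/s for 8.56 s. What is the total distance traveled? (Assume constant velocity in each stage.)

d₁ = v₁t₁ = 15.83 × 8.52 = 134.8716 m
d₂ = v₂t₂ = 23.29 × 8.56 = 199.3624 m
d_total = 134.8716 + 199.3624 = 334.23 m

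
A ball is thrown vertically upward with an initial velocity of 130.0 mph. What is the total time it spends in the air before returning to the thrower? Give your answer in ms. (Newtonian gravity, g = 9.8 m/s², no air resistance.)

v₀ = 130.0 mph × 0.44704 = 58.1152 m/s
t_total = 2 × v₀ / g = 2 × 58.1152 / 9.8 = 11.8602 s
t_total = 11.8602 s / 0.001 = 11860 ms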